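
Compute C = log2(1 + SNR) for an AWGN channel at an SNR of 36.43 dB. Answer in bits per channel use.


SNR_linear = 10^(36.43/10) = 4395.4162; C = log2(1 + SNR_linear) = log2(1 + 4395.4162) = 12.1021

12.1021 bits/channel use


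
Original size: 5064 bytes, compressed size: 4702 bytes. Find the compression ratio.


Ratio = original / compressed = 5064 / 4702 = 1.077

1.077


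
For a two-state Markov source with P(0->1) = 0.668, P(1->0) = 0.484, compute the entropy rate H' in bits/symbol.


Stationary distribution: pi_0 = p10/(p01+p10) = 0.4201, pi_1 = 0.5799. Entropy rate H' = pi_0*H(p01) + pi_1*H(p10) = 0.4201*0.917 + 0.5799*0.9993 = 0.9647

0.9647 bits/symbol


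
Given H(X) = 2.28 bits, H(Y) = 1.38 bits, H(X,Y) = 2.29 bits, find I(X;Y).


I(X;Y) = H(X) + H(Y) - H(X,Y) = 2.28 + 1.38 - 2.29 = 1.37

1.37 bits


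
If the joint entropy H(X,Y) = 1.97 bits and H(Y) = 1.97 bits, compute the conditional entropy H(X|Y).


H(X|Y) = H(X,Y) - H(Y) = 1.97 - 1.97 = 0.0

0.0 bits


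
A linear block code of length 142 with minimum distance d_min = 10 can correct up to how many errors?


Correction capability = floor((d-1)/2) = floor((10-1)/2) = 4

4 errors


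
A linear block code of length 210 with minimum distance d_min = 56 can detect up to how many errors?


Detection capability = d_min - 1 = 56 - 1 = 55

55 errors


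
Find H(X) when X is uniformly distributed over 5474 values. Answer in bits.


H = log2(n) = log2(5474) = 12.4184

12.4184 bits


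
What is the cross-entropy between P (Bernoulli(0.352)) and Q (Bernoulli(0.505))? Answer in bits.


H(P,Q) = -p*log2(q) - (1-p)*log2(1-q). -0.352*log2(0.505) = 0.346947; -0.648*log2(0.495) = 0.657396. H(P,Q) = 0.346947 + 0.657396 = 1.0043

1.0043 bits


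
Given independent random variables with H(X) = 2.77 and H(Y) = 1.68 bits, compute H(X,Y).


For independent variables, H(X,Y) = H(X) + H(Y) = 2.77 + 1.68 = 4.45

4.45 bits


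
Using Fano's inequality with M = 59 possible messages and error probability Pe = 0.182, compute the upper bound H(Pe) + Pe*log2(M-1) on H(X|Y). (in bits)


H(Pe) = -Pe*log2(Pe) - (1-Pe)*log2(1-Pe) = -0.182*log2(0.182) - 0.818*log2(0.818) = 0.447354 + 0.237079 = 0.6844. Pe*log2(M-1) = 0.182*log2(58) = 1.066153. Bound = H(Pe) + Pe*log2(M-1) = 0.447354 + 0.237079 + 1.066153 = 1.7506

1.7506 bits


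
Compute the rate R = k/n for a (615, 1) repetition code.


Rate = k/n = 1/615

1/615


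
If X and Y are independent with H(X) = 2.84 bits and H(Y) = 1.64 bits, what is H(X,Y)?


For independent variables, H(X,Y) = H(X) + H(Y) = 2.84 + 1.64 = 4.48

4.48 bits


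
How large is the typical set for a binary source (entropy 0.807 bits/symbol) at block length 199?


log2|A_typical| = nH = 199 * 0.807 = 160.593, so |A_typical| ~ 2^160.593 = 2.204e+48

2.204e+48


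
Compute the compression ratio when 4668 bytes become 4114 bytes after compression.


Ratio = original / compressed = 4668 / 4114 = 1.1347

1.1347


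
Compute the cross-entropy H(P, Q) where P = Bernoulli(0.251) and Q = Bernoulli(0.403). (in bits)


H(P,Q) = -p*log2(q) - (1-p)*log2(1-q). -0.251*log2(0.403) = 0.329098; -0.749*log2(0.597) = 0.557404. H(P,Q) = 0.329098 + 0.557404 = 0.8865

0.8865 bits


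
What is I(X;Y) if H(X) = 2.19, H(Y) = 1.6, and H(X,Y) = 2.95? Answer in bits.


I(X;Y) = H(X) + H(Y) - H(X,Y) = 2.19 + 1.6 - 2.95 = 0.84

0.84 bits


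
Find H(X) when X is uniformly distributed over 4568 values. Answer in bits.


H = log2(n) = log2(4568) = 12.1573

12.1573 bits


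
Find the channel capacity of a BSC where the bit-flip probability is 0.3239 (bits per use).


H(p) = -p*log2(p) - (1-p)*log2(1-p) = -0.3239*log2(0.3239) - 0.6761*log2(0.6761) = 0.526784 + 0.381788 = 0.9086. C = 1 - H(p) = 1 - 0.9086 = 0.0914

0.0914 bits


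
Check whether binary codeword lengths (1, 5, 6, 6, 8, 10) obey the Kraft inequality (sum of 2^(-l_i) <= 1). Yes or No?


Kraft sum = sum(2^(-l_i)) = 0.5674, need <= 1. Result: satisfied (a binary prefix-free code with these lengths exists)

Yes


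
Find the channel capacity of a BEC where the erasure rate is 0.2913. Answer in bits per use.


C = 1 - epsilon = 1 - 0.2913 = 0.7087

0.7087 bits


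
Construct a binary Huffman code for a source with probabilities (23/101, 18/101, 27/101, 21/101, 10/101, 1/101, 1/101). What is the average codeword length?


Huffman construction (repeatedly merge the two least-probable nodes; each merge adds 1 bit to every symbol beneath it): 1/101 + 1/101 = 2/101; 2/101 + 10/101 = 12/101; 12/101 + 18/101 = 30/101; 21/101 + 23/101 = 44/101; 27/101 + 30/101 = 57/101; 44/101 + 57/101 = 1. Resulting codeword lengths (in the order the probabilities were given): (2, 3, 2, 2, 4, 5, 5). L_avg = sum(p_i * l_i) = 23/101*2 + 18/101*3 + 27/101*2 + 21/101*2 + 10/101*4 + 1/101*5 + 1/101*5 = 246/101 = 2.4356

2.4356 bits


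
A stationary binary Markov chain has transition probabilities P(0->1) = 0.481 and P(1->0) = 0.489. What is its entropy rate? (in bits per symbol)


Stationary distribution: pi_0 = p10/(p01+p10) = 0.5041, pi_1 = 0.4959. Entropy rate H' = pi_0*H(p01) + pi_1*H(p10) = 0.5041*0.999 + 0.4959*0.9997 = 0.9993

0.9993 bits/symbol


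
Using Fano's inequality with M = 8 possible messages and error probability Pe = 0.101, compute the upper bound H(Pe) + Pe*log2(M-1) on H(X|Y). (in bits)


H(Pe) = -Pe*log2(Pe) - (1-Pe)*log2(1-Pe) = -0.101*log2(0.101) - 0.899*log2(0.899) = 0.334065 + 0.138093 = 0.4722. Pe*log2(M-1) = 0.101*log2(7) = 0.283543. Bound = H(Pe) + Pe*log2(M-1) = 0.334065 + 0.138093 + 0.283543 = 0.7557

0.7557 bits


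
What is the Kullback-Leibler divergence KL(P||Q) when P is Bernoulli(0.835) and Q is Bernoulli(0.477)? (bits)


KL = p*log2(p/q) + (1-p)*log2((1-p)/(1-q)) = 0.835*log2(0.835/0.477) + 0.165*log2(0.165/0.523) = 0.3999

0.3999 bits


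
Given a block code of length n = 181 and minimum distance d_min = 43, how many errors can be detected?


Detection capability = d_min - 1 = 43 - 1 = 42

42 errors


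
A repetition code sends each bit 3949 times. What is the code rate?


Rate = k/n = 1/3949

1/3949


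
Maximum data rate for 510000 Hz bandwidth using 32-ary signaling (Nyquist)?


Rate = 2 * B * log2(M) = 2 * 510000 * 5.0 = 5100000.0

5100000.0 bps


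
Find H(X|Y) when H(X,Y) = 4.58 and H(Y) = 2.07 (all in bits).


H(X|Y) = H(X,Y) - H(Y) = 4.58 - 2.07 = 2.51

2.51 bits


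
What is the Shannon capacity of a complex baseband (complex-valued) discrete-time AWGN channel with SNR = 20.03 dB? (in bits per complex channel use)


SNR_linear = 10^(20.03/10) = 100.6932; C = log2(1 + SNR_linear) = log2(1 + 100.6932) = 6.6681

6.6681 bits/channel use


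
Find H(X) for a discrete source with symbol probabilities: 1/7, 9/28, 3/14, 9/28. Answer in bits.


H = -sum(p_i * log2(p_i)). Terms: -(1/7)*log2(1/7) = 0.401051; -(9/28)*log2(9/28) = 0.526317; -(3/14)*log2(3/14) = 0.476227; -(9/28)*log2(9/28) = 0.526317. H = 0.401051 + 0.526317 + 0.476227 + 0.526317 = 1.9299

1.9299 bits


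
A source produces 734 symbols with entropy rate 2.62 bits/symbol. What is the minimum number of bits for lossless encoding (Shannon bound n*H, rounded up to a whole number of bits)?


Minimum bits >= n * H = 734 * 2.62 = 1923.08, rounded up to a whole number of bits = 1924

1924 bits


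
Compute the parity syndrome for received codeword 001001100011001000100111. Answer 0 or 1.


Syndrome = XOR of all bits = 0 XOR 0 XOR 1 XOR 0 XOR 0 XOR 1 XOR 1 XOR 0 XOR 0 XOR 0 XOR 1 XOR 1 XOR 0 XOR 0 XOR 1 XOR 0 XOR 0 XOR 0 XOR 1 XOR 0 XOR 0 XOR 1 XOR 1 XOR 1 = 0

0


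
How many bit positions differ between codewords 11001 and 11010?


Count differing positions: . . . ^ ^ = 2 differences

2


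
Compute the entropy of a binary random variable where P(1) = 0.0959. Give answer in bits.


H = -p*log2(p) - (1-p)*log2(1-p). -0.0959*log2(0.0959) = 0.324365; -0.9041*log2(0.9041) = 0.131497. H = 0.324365 + 0.131497 = 0.4559

0.4559 bits


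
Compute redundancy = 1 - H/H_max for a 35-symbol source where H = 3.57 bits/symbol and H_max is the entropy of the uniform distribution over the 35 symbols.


H_max = log2(K) = log2(35) = 5.1293 bits/symbol. Redundancy = 1 - H/H_max = 1 - 3.57/5.1293 = 1 - 0.696 = 0.304

0.304


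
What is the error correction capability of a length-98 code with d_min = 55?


Correction capability = floor((d-1)/2) = floor((55-1)/2) = 27

27 errors


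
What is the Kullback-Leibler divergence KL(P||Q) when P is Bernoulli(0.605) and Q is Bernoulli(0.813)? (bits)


KL = p*log2(p/q) + (1-p)*log2((1-p)/(1-q)) = 0.605*log2(0.605/0.813) + 0.395*log2(0.395/0.187) = 0.1682

0.1682 bits


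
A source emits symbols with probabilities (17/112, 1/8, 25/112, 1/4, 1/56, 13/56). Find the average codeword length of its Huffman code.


Huffman construction (repeatedly merge the two least-probable nodes; each merge adds 1 bit to every symbol beneath it): 1/56 + 1/8 = 1/7; 1/7 + 17/112 = 33/112; 25/112 + 13/56 = 51/112; 1/4 + 33/112 = 61/112; 51/112 + 61/112 = 1. Resulting codeword lengths (in the order the probabilities were given): (3, 4, 2, 2, 4, 2). L_avg = sum(p_i * l_i) = 17/112*3 + 1/8*4 + 25/112*2 + 1/4*2 + 1/56*4 + 13/56*2 = 39/16 = 2.4375

2.4375 bits


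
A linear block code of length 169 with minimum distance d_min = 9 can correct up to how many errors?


Correction capability = floor((d-1)/2) = floor((9-1)/2) = 4

4 errors


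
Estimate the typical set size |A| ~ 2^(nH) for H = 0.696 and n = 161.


log2|A_typical| = nH = 161 * 0.696 = 112.056, so |A_typical| ~ 2^112.056 = 5.398e+33

5.398e+33


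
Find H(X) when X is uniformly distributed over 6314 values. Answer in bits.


H = log2(n) = log2(6314) = 12.6243

12.6243 bits


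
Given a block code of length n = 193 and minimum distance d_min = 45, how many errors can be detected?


Detection capability = d_min - 1 = 45 - 1 = 44

44 errors


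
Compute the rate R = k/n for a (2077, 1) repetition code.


Rate = k/n = 1/2077

1/2077


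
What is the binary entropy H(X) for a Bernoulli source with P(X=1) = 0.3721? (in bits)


H = -p*log2(p) - (1-p)*log2(1-p). -0.3721*log2(0.3721) = 0.530703; -0.6279*log2(0.6279) = 0.421568. H = 0.530703 + 0.421568 = 0.9523

0.9523 bits


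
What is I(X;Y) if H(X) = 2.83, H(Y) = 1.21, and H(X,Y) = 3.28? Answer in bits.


I(X;Y) = H(X) + H(Y) - H(X,Y) = 2.83 + 1.21 - 3.28 = 0.76

0.76 bits


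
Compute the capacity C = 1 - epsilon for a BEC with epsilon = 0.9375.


C = 1 - epsilon = 1 - 0.9375 = 0.0625

0.0625 bits


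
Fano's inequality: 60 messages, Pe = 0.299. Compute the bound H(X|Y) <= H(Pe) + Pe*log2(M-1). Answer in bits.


H(Pe) = -Pe*log2(Pe) - (1-Pe)*log2(1-Pe) = -0.299*log2(0.299) - 0.701*log2(0.701) = 0.520793 + 0.359272 = 0.8801. Pe*log2(M-1) = 0.299*log2(59) = 1.758910. Bound = H(Pe) + Pe*log2(M-1) = 0.520793 + 0.359272 + 1.758910 = 2.639

2.639 bits


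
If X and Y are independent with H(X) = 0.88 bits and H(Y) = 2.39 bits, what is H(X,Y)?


For independent variables, H(X,Y) = H(X) + H(Y) = 0.88 + 2.39 = 3.27

3.27 bits


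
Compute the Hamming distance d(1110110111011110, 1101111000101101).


Count differing positions: . . ^ ^ . . ^ ^ ^ ^ ^ ^ . . ^ ^ = 10 differences

10


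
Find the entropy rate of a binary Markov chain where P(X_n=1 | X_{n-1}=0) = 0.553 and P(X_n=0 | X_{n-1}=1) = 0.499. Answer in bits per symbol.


Stationary distribution: pi_0 = p10/(p01+p10) = 0.4743, pi_1 = 0.5257. Entropy rate H' = pi_0*H(p01) + pi_1*H(p10) = 0.4743*0.9919 + 0.5257*1.0 = 0.9961

0.9961 bits/symbol


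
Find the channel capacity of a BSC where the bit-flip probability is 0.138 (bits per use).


H(p) = -p*log2(p) - (1-p)*log2(1-p) = -0.138*log2(0.138) - 0.862*log2(0.862) = 0.394302 + 0.184675 = 0.579. C = 1 - H(p) = 1 - 0.579 = 0.421

0.421 bits


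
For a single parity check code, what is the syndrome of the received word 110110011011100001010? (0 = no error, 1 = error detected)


Syndrome = XOR of all bits = 1 XOR 1 XOR 0 XOR 1 XOR 1 XOR 0 XOR 0 XOR 1 XOR 1 XOR 0 XOR 1 XOR 1 XOR 1 XOR 0 XOR 0 XOR 0 XOR 0 XOR 1 XOR 0 XOR 1 XOR 0 = 1

1


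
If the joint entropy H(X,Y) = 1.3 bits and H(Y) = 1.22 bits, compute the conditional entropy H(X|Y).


H(X|Y) = H(X,Y) - H(Y) = 1.3 - 1.22 = 0.08

0.08 bits


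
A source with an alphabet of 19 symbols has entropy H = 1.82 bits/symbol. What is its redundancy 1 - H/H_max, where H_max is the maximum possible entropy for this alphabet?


H_max = log2(K) = log2(19) = 4.2479 bits/symbol. Redundancy = 1 - H/H_max = 1 - 1.82/4.2479 = 1 - 0.4284 = 0.5716

0.5716


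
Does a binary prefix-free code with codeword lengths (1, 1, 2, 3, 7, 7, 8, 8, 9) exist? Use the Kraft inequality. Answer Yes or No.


Kraft sum = sum(2^(-l_i)) = 1.4004, need <= 1. Result: violated (a binary prefix-free code with these lengths cannot exist)

No


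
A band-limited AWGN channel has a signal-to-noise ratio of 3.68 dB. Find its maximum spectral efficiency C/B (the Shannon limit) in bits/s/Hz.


SNR_linear = 10^(3.68/10) = 2.3335; C/B = log2(1 + SNR_linear) = log2(1 + 2.3335) = 1.737

1.737 bits/s/Hz


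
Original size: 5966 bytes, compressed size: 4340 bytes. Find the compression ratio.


Ratio = original / compressed = 5966 / 4340 = 1.3747

1.3747


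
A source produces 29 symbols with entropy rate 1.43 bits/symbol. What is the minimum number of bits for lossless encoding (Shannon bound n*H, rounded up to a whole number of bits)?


Minimum bits >= n * H = 29 * 1.43 = 41.47, rounded up to a whole number of bits = 42

42 bits


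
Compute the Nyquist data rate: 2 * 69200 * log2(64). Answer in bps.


Rate = 2 * B * log2(M) = 2 * 69200 * 6.0 = 830400.0

830400.0 bps


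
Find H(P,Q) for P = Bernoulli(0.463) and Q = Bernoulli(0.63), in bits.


H(P,Q) = -p*log2(q) - (1-p)*log2(1-q). -0.463*log2(0.63) = 0.308625; -0.537*log2(0.37) = 0.770274. H(P,Q) = 0.308625 + 0.770274 = 1.0789

1.0789 bits


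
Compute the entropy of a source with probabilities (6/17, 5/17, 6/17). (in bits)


H = -sum(p_i * log2(p_i)). Terms: -(6/17)*log2(6/17) = 0.530294; -(5/17)*log2(5/17) = 0.519275; -(6/17)*log2(6/17) = 0.530294. H = 0.530294 + 0.519275 + 0.530294 = 1.5799

1.5799 bits


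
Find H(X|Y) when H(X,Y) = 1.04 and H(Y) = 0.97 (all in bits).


H(X|Y) = H(X,Y) - H(Y) = 1.04 - 0.97 = 0.07

0.07 bits


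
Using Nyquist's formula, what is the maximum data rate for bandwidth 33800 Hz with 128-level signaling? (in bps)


Rate = 2 * B * log2(M) = 2 * 33800 * 7.0 = 473200.0

473200.0 bps


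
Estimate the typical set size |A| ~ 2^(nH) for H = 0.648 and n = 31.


log2|A_typical| = nH = 31 * 0.648 = 20.088, so |A_typical| ~ 2^20.088 = 1.115e+06

1.115e+06


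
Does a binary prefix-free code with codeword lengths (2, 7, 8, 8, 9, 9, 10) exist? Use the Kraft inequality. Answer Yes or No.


Kraft sum = sum(2^(-l_i)) = 0.2705, need <= 1. Result: satisfied (a binary prefix-free code with these lengths exists)

Yes


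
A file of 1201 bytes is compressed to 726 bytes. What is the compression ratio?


Ratio = original / compressed = 1201 / 726 = 1.6543

1.6543


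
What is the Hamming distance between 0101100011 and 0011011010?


Count differing positions: . ^ ^ . ^ ^ ^ . . ^ = 6 differences

6


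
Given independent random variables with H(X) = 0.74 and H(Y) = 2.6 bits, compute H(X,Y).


For independent variables, H(X,Y) = H(X) + H(Y) = 0.74 + 2.6 = 3.34

3.34 bits


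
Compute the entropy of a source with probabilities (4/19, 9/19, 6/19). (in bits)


H = -sum(p_i * log2(p_i)). Terms: -(4/19)*log2(4/19) = 0.473248; -(9/19)*log2(9/19) = 0.510633; -(6/19)*log2(6/19) = 0.525147. H = 0.473248 + 0.510633 + 0.525147 = 1.509

1.509 bits


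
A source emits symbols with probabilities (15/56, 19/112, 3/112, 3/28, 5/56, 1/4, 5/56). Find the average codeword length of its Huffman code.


Huffman construction (repeatedly merge the two least-probable nodes; each merge adds 1 bit to every symbol beneath it): 3/112 + 5/56 = 13/112; 5/56 + 3/28 = 11/56; 13/112 + 19/112 = 2/7; 11/56 + 1/4 = 25/56; 15/56 + 2/7 = 31/56; 25/56 + 31/56 = 1. Resulting codeword lengths (in the order the probabilities were given): (2, 3, 4, 3, 4, 2, 3). L_avg = sum(p_i * l_i) = 15/56*2 + 19/112*3 + 3/112*4 + 3/28*3 + 5/56*4 + 1/4*2 + 5/56*3 = 291/112 = 2.5982

2.5982 bits


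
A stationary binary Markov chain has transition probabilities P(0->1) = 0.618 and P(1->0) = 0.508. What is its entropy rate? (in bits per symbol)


Stationary distribution: pi_0 = p10/(p01+p10) = 0.4512, pi_1 = 0.5488. Entropy rate H' = pi_0*H(p01) + pi_1*H(p10) = 0.4512*0.9594 + 0.5488*0.9998 = 0.9816

0.9816 bits/symbol


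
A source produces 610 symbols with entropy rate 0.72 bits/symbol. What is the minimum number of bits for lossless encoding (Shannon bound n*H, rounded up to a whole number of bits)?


Minimum bits >= n * H = 610 * 0.72 = 439.2, rounded up to a whole number of bits = 440

440 bits


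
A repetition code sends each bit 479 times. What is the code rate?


Rate = k/n = 1/479

1/479


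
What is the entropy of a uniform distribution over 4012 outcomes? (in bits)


H = log2(n) = log2(4012) = 11.9701

11.9701 bits


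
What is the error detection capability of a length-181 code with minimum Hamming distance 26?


Detection capability = d_min - 1 = 26 - 1 = 25

25 errors


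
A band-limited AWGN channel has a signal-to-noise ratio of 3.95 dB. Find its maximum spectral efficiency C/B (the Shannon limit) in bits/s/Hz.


SNR_linear = 10^(3.95/10) = 2.4831; C/B = log2(1 + SNR_linear) = log2(1 + 2.4831) = 1.8004

1.8004 bits/s/Hz


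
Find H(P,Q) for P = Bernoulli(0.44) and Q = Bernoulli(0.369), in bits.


H(P,Q) = -p*log2(q) - (1-p)*log2(1-q). -0.44*log2(0.369) = 0.632855; -0.56*log2(0.631) = 0.372001. H(P,Q) = 0.632855 + 0.372001 = 1.0049

1.0049 bits


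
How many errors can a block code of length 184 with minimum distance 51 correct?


Correction capability = floor((d-1)/2) = floor((51-1)/2) = 25

25 errors


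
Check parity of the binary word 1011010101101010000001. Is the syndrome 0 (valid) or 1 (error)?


Syndrome = XOR of all bits = 1 XOR 0 XOR 1 XOR 1 XOR 0 XOR 1 XOR 0 XOR 1 XOR 0 XOR 1 XOR 1 XOR 0 XOR 1 XOR 0 XOR 1 XOR 0 XOR 0 XOR 0 XOR 0 XOR 0 XOR 0 XOR 1 = 0

0


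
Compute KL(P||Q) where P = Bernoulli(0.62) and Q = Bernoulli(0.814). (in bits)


KL = p*log2(p/q) + (1-p)*log2((1-p)/(1-q)) = 0.62*log2(0.62/0.814) + 0.38*log2(0.38/0.186) = 0.1482

0.1482 bits


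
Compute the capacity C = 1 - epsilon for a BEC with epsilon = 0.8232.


C = 1 - epsilon = 1 - 0.8232 = 0.1768

0.1768 bits


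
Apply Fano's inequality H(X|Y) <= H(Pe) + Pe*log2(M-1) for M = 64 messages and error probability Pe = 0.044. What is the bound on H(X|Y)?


H(Pe) = -Pe*log2(Pe) - (1-Pe)*log2(1-Pe) = -0.044*log2(0.044) - 0.956*log2(0.956) = 0.198280 + 0.062061 = 0.2603. Pe*log2(M-1) = 0.044*log2(63) = 0.263000. Bound = H(Pe) + Pe*log2(M-1) = 0.198280 + 0.062061 + 0.263000 = 0.5233

0.5233 bits


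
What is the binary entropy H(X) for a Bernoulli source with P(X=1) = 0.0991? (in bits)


H = -p*log2(p) - (1-p)*log2(1-p). -0.0991*log2(0.0991) = 0.330496; -0.9009*log2(0.9009) = 0.135641. H = 0.330496 + 0.135641 = 0.4661

0.4661 bits


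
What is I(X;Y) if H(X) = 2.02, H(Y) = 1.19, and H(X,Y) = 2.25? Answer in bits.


I(X;Y) = H(X) + H(Y) - H(X,Y) = 2.02 + 1.19 - 2.25 = 0.96

0.96 bits


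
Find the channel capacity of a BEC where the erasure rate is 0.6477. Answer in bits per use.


C = 1 - epsilon = 1 - 0.6477 = 0.3523

0.3523 bits


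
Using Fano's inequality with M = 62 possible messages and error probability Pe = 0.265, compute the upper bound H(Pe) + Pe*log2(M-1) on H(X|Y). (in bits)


H(Pe) = -Pe*log2(Pe) - (1-Pe)*log2(1-Pe) = -0.265*log2(0.265) - 0.735*log2(0.735) = 0.507723 + 0.326475 = 0.8342. Pe*log2(M-1) = 0.265*log2(61) = 1.571645. Bound = H(Pe) + Pe*log2(M-1) = 0.507723 + 0.326475 + 1.571645 = 2.4058

2.4058 bits


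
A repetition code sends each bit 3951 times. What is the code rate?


Rate = k/n = 1/3951

1/3951


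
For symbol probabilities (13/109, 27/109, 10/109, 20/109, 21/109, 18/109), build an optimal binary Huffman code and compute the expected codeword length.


Huffman construction (repeatedly merge the two least-probable nodes; each merge adds 1 bit to every symbol beneath it): 10/109 + 13/109 = 23/109; 18/109 + 20/109 = 38/109; 21/109 + 23/109 = 44/109; 27/109 + 38/109 = 65/109; 44/109 + 65/109 = 1. Resulting codeword lengths (in the order the probabilities were given): (3, 2, 3, 3, 2, 3). L_avg = sum(p_i * l_i) = 13/109*3 + 27/109*2 + 10/109*3 + 20/109*3 + 21/109*2 + 18/109*3 = 279/109 = 2.5596

2.5596 bits


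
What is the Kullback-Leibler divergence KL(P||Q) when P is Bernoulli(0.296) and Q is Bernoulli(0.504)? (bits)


KL = p*log2(p/q) + (1-p)*log2((1-p)/(1-q)) = 0.296*log2(0.296/0.504) + 0.704*log2(0.704/0.496) = 0.1284

0.1284 bits


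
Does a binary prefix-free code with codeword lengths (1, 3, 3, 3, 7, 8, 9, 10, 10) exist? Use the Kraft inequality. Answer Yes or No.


Kraft sum = sum(2^(-l_i)) = 0.8906, need <= 1. Result: satisfied (a binary prefix-free code with these lengths exists)

Yes


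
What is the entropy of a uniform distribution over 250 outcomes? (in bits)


H = log2(n) = log2(250) = 7.9658

7.9658 bits


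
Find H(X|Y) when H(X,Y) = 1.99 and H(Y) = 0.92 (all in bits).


H(X|Y) = H(X,Y) - H(Y) = 1.99 - 0.92 = 1.07

1.07 bits


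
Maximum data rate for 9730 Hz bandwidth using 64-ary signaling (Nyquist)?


Rate = 2 * B * log2(M) = 2 * 9730 * 6.0 = 116760.0

116760.0 bps


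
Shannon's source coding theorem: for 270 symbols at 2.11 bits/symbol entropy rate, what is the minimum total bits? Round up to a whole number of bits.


Minimum bits >= n * H = 270 * 2.11 = 569.7, rounded up to a whole number of bits = 570

570 bits


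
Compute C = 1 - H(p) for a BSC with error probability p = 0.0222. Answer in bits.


H(p) = -p*log2(p) - (1-p)*log2(1-p) = -0.0222*log2(0.0222) - 0.9778*log2(0.9778) = 0.121951 + 0.031670 = 0.1536. C = 1 - H(p) = 1 - 0.1536 = 0.8464

0.8464 bits


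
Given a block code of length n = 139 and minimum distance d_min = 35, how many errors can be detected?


Detection capability = d_min - 1 = 35 - 1 = 34

34 errors


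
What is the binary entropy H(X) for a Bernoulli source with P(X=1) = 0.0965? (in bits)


H = -p*log2(p) - (1-p)*log2(1-p). -0.0965*log2(0.0965) = 0.325526; -0.9035*log2(0.9035) = 0.132276. H = 0.325526 + 0.132276 = 0.4578

0.4578 bits


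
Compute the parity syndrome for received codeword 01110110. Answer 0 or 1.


Syndrome = XOR of all bits = 0 XOR 1 XOR 1 XOR 1 XOR 0 XOR 1 XOR 1 XOR 0 = 1

1


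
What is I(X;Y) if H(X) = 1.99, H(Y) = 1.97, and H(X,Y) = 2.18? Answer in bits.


I(X;Y) = H(X) + H(Y) - H(X,Y) = 1.99 + 1.97 - 2.18 = 1.78

1.78 bits


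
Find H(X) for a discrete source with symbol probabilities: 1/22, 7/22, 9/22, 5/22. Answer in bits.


H = -sum(p_i * log2(p_i)). Terms: -(1/22)*log2(1/22) = 0.202701; -(7/22)*log2(7/22) = 0.525661; -(9/22)*log2(9/22) = 0.527525; -(5/22)*log2(5/22) = 0.485796. H = 0.202701 + 0.525661 + 0.527525 + 0.485796 = 1.7417

1.7417 bits


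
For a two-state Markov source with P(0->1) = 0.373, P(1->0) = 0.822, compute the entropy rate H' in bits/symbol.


Stationary distribution: pi_0 = p10/(p01+p10) = 0.6879, pi_1 = 0.3121. Entropy rate H' = pi_0*H(p01) + pi_1*H(p10) = 0.6879*0.9529 + 0.3121*0.6757 = 0.8664

0.8664 bits/symbol


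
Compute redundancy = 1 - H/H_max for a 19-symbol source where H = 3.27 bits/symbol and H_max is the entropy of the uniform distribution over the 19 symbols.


H_max = log2(K) = log2(19) = 4.2479 bits/symbol. Redundancy = 1 - H/H_max = 1 - 3.27/4.2479 = 1 - 0.7698 = 0.2302

0.2302


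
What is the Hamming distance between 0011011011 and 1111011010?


Count differing positions: ^ ^ . . . . . . . ^ = 3 differences

3


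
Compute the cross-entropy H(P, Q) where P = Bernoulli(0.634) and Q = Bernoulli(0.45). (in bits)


H(P,Q) = -p*log2(q) - (1-p)*log2(1-q). -0.634*log2(0.45) = 0.730370; -0.366*log2(0.55) = 0.315674. H(P,Q) = 0.730370 + 0.315674 = 1.046

1.046 bits


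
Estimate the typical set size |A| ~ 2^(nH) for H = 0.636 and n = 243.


log2|A_typical| = nH = 243 * 0.636 = 154.548, so |A_typical| ~ 2^154.548 = 3.339e+46

3.339e+46


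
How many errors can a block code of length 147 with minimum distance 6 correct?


Correction capability = floor((d-1)/2) = floor((6-1)/2) = 2

2 errors


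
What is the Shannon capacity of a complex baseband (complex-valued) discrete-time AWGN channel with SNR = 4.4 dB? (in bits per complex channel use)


SNR_linear = 10^(4.4/10) = 2.7542; C = log2(1 + SNR_linear) = log2(1 + 2.7542) = 1.9085

1.9085 bits/channel use


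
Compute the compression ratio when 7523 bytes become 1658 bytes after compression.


Ratio = original / compressed = 7523 / 1658 = 4.5374

4.5374


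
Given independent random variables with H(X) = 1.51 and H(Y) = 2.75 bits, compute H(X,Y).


For independent variables, H(X,Y) = H(X) + H(Y) = 1.51 + 2.75 = 4.26

4.26 bits


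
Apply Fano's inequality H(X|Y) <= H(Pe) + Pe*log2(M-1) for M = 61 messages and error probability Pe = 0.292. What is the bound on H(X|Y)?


H(Pe) = -Pe*log2(Pe) - (1-Pe)*log2(1-Pe) = -0.292*log2(0.292) - 0.708*log2(0.708) = 0.518580 + 0.352711 = 0.8713. Pe*log2(M-1) = 0.292*log2(60) = 1.724812. Bound = H(Pe) + Pe*log2(M-1) = 0.518580 + 0.352711 + 1.724812 = 2.5961

2.5961 bits


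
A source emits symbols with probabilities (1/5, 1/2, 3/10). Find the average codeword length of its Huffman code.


Huffman construction (repeatedly merge the two least-probable nodes; each merge adds 1 bit to every symbol beneath it): 1/5 + 3/10 = 1/2; 1/2 + 1/2 = 1. Resulting codeword lengths (in the order the probabilities were given): (2, 1, 2). L_avg = sum(p_i * l_i) = 1/5*2 + 1/2*1 + 3/10*2 = 3/2 = 1.5

1.5 bits


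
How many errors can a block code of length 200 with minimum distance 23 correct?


Correction capability = floor((d-1)/2) = floor((23-1)/2) = 11

11 errors


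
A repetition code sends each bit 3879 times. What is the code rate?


Rate = k/n = 1/3879

1/3879


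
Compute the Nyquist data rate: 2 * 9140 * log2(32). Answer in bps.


Rate = 2 * B * log2(M) = 2 * 9140 * 5.0 = 91400.0

91400.0 bps


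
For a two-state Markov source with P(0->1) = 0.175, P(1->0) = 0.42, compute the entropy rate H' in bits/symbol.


Stationary distribution: pi_0 = p10/(p01+p10) = 0.7059, pi_1 = 0.2941. Entropy rate H' = pi_0*H(p01) + pi_1*H(p10) = 0.7059*0.669 + 0.2941*0.9815 = 0.7609

0.7609 bits/symbol


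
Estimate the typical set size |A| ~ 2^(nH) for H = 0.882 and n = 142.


log2|A_typical| = nH = 142 * 0.882 = 125.244, so |A_typical| ~ 2^125.244 = 5.037e+37

5.037e+37


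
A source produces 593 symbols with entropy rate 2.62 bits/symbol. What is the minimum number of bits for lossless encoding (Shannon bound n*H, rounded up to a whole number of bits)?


Minimum bits >= n * H = 593 * 2.62 = 1553.66, rounded up to a whole number of bits = 1554

1554 bits


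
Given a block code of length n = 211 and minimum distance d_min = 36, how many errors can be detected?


Detection capability = d_min - 1 = 36 - 1 = 35

35 errors


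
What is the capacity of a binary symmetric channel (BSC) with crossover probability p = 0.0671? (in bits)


H(p) = -p*log2(p) - (1-p)*log2(1-p) = -0.0671*log2(0.0671) - 0.9329*log2(0.9329) = 0.261525 + 0.093482 = 0.355. C = 1 - H(p) = 1 - 0.355 = 0.645

0.645 bits


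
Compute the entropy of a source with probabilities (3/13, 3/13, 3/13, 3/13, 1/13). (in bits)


H = -sum(p_i * log2(p_i)). Terms: -(3/13)*log2(3/13) = 0.488187; -(3/13)*log2(3/13) = 0.488187; -(3/13)*log2(3/13) = 0.488187; -(3/13)*log2(3/13) = 0.488187; -(1/13)*log2(1/13) = 0.284649. H = 0.488187 + 0.488187 + 0.488187 + 0.488187 + 0.284649 = 2.2374

2.2374 bits


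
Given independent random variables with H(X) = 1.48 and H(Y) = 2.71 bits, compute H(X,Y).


For independent variables, H(X,Y) = H(X) + H(Y) = 1.48 + 2.71 = 4.19

4.19 bits


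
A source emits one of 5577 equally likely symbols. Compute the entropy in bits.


H = log2(n) = log2(5577) = 12.4453

12.4453 bits


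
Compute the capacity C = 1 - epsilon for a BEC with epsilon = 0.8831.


C = 1 - epsilon = 1 - 0.8831 = 0.1169

0.1169 bits


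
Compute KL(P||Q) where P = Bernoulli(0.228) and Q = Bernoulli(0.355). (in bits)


KL = p*log2(p/q) + (1-p)*log2((1-p)/(1-q)) = 0.228*log2(0.228/0.355) + 0.772*log2(0.772/0.645) = 0.0545

0.0545 bits


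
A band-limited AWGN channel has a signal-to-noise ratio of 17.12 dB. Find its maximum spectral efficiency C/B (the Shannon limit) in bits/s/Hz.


SNR_linear = 10^(17.12/10) = 51.5229; C/B = log2(1 + SNR_linear) = log2(1 + 51.5229) = 5.7149

5.7149 bits/s/Hz


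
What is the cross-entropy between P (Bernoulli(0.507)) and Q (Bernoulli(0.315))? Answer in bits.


H(P,Q) = -p*log2(q) - (1-p)*log2(1-q). -0.507*log2(0.315) = 0.844954; -0.493*log2(0.685) = 0.269091. H(P,Q) = 0.844954 + 0.269091 = 1.114

1.114 bits


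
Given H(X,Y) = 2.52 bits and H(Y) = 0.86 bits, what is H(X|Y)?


H(X|Y) = H(X,Y) - H(Y) = 2.52 - 0.86 = 1.66

1.66 bits


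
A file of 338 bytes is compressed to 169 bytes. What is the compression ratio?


Ratio = original / compressed = 338 / 169 = 2.0

2.0


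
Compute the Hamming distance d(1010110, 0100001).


Count differing positions: ^ ^ ^ . ^ ^ ^ = 6 differences

6


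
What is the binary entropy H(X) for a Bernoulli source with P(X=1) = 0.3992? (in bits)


H = -p*log2(p) - (1-p)*log2(1-p). -0.3992*log2(0.3992) = 0.528867; -0.6008*log2(0.6008) = 0.441614. H = 0.528867 + 0.441614 = 0.9705

0.9705 bits


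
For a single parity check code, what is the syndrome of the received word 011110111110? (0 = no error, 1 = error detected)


Syndrome = XOR of all bits = 0 XOR 1 XOR 1 XOR 1 XOR 1 XOR 0 XOR 1 XOR 1 XOR 1 XOR 1 XOR 1 XOR 0 = 1

1


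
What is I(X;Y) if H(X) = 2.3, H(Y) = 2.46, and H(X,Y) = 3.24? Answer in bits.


I(X;Y) = H(X) + H(Y) - H(X,Y) = 2.3 + 2.46 - 3.24 = 1.52

1.52 bits


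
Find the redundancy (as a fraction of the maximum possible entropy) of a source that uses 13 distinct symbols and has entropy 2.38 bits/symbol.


H_max = log2(K) = log2(13) = 3.7004 bits/symbol. Redundancy = 1 - H/H_max = 1 - 2.38/3.7004 = 1 - 0.6432 = 0.3568

0.3568


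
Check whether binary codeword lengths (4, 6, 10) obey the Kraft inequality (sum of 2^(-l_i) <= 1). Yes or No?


Kraft sum = sum(2^(-l_i)) = 0.0791, need <= 1. Result: satisfied (a binary prefix-free code with these lengths exists)

Yes


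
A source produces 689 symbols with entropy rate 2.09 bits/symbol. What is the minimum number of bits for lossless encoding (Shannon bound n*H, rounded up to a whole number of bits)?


Minimum bits >= n * H = 689 * 2.09 = 1440.01, rounded up to a whole number of bits = 1441

1441 bits


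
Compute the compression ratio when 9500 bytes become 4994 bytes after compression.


Ratio = original / compressed = 9500 / 4994 = 1.9023

1.9023


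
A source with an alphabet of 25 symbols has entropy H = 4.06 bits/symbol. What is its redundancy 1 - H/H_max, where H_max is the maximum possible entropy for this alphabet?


H_max = log2(K) = log2(25) = 4.6439 bits/symbol. Redundancy = 1 - H/H_max = 1 - 4.06/4.6439 = 1 - 0.8743 = 0.1257

0.1257


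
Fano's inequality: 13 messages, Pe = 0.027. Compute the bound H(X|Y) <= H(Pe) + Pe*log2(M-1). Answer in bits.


H(Pe) = -Pe*log2(Pe) - (1-Pe)*log2(1-Pe) = -0.027*log2(0.027) - 0.973*log2(0.973) = 0.140694 + 0.038422 = 0.1791. Pe*log2(M-1) = 0.027*log2(12) = 0.096794. Bound = H(Pe) + Pe*log2(M-1) = 0.140694 + 0.038422 + 0.096794 = 0.2759

0.2759 bits


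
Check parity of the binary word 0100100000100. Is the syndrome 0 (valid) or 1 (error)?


Syndrome = XOR of all bits = 0 XOR 1 XOR 0 XOR 0 XOR 1 XOR 0 XOR 0 XOR 0 XOR 0 XOR 0 XOR 1 XOR 0 XOR 0 = 1

1


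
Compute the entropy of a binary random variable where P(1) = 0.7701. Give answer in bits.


H = -p*log2(p) - (1-p)*log2(1-p). -0.7701*log2(0.7701) = 0.290237; -0.2299*log2(0.2299) = 0.487600. H = 0.290237 + 0.487600 = 0.7778

0.7778 bits


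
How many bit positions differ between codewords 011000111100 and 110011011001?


Count differing positions: ^ . ^ . ^ ^ ^ . . ^ . ^ = 7 differences

7


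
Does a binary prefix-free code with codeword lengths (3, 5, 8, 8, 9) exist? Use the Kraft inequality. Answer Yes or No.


Kraft sum = sum(2^(-l_i)) = 0.166, need <= 1. Result: satisfied (a binary prefix-free code with these lengths exists)

Yes


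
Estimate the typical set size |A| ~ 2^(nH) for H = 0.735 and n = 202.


log2|A_typical| = nH = 202 * 0.735 = 148.47, so |A_typical| ~ 2^148.47 = 4.942e+44

4.942e+44


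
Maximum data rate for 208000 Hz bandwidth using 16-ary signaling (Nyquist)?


Rate = 2 * B * log2(M) = 2 * 208000 * 4.0 = 1664000.0

1664000.0 bps


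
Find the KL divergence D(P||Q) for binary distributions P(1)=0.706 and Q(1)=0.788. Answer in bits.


KL = p*log2(p/q) + (1-p)*log2((1-p)/(1-q)) = 0.706*log2(0.706/0.788) + 0.294*log2(0.294/0.212) = 0.0268

0.0268 bits


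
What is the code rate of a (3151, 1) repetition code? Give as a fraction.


Rate = k/n = 1/3151

1/3151


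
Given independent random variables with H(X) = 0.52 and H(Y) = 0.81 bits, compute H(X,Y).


For independent variables, H(X,Y) = H(X) + H(Y) = 0.52 + 0.81 = 1.33

1.33 bits


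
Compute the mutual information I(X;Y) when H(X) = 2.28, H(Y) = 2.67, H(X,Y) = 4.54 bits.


I(X;Y) = H(X) + H(Y) - H(X,Y) = 2.28 + 2.67 - 4.54 = 0.41

0.41 bits


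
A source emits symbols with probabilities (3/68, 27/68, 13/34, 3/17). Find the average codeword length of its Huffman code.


Huffman construction (repeatedly merge the two least-probable nodes; each merge adds 1 bit to every symbol beneath it): 3/68 + 3/17 = 15/68; 15/68 + 13/34 = 41/68; 27/68 + 41/68 = 1. Resulting codeword lengths (in the order the probabilities were given): (3, 1, 2, 3). L_avg = sum(p_i * l_i) = 3/68*3 + 27/68*1 + 13/34*2 + 3/17*3 = 31/17 = 1.8235

1.8235 bits


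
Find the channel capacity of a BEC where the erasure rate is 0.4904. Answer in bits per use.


C = 1 - epsilon = 1 - 0.4904 = 0.5096

0.5096 bits


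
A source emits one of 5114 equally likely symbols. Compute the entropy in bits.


H = log2(n) = log2(5114) = 12.3202

12.3202 bits


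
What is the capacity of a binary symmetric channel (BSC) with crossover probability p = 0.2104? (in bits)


H(p) = -p*log2(p) - (1-p)*log2(1-p) = -0.2104*log2(0.2104) - 0.7896*log2(0.7896) = 0.473146 + 0.269101 = 0.7422. C = 1 - H(p) = 1 - 0.7422 = 0.2578

0.2578 bits


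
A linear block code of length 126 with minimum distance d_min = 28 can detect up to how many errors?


Detection capability = d_min - 1 = 28 - 1 = 27

27 errors


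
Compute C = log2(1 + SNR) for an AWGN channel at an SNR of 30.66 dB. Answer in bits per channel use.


SNR_linear = 10^(30.66/10) = 1164.126; C = log2(1 + SNR_linear) = log2(1 + 1164.126) = 10.1863

10.1863 bits/channel use


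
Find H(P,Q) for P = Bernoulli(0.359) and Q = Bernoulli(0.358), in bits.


H(P,Q) = -p*log2(q) - (1-p)*log2(1-q). -0.359*log2(0.358) = 0.532027; -0.641*log2(0.642) = 0.409826. H(P,Q) = 0.532027 + 0.409826 = 0.9419

0.9419 bits


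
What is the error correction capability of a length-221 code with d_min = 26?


Correction capability = floor((d-1)/2) = floor((26-1)/2) = 12

12 errors


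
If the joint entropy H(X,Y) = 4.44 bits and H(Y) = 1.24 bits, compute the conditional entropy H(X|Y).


H(X|Y) = H(X,Y) - H(Y) = 4.44 - 1.24 = 3.2

3.2 bits


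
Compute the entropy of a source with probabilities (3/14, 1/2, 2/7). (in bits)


H = -sum(p_i * log2(p_i)). Terms: -(3/14)*log2(3/14) = 0.476227; -(1/2)*log2(1/2) = 0.500000; -(2/7)*log2(2/7) = 0.516387. H = 0.476227 + 0.500000 + 0.516387 = 1.4926

1.4926 bits


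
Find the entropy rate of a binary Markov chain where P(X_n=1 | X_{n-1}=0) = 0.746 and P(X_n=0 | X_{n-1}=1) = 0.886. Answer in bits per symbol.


Stationary distribution: pi_0 = p10/(p01+p10) = 0.5429, pi_1 = 0.4571. Entropy rate H' = pi_0*H(p01) + pi_1*H(p10) = 0.5429*0.8176 + 0.4571*0.5119 = 0.6778

0.6778 bits/symbol


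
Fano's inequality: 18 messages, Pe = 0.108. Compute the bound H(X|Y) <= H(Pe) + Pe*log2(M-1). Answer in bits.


H(Pe) = -Pe*log2(Pe) - (1-Pe)*log2(1-Pe) = -0.108*log2(0.108) - 0.892*log2(0.892) = 0.346777 + 0.147077 = 0.4939. Pe*log2(M-1) = 0.108*log2(17) = 0.441446. Bound = H(Pe) + Pe*log2(M-1) = 0.346777 + 0.147077 + 0.441446 = 0.9353

0.9353 bits


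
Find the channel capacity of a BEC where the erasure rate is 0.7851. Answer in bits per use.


C = 1 - epsilon = 1 - 0.7851 = 0.2149

0.2149 bits


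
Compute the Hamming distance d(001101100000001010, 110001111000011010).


Count differing positions: ^ ^ ^ ^ . . . ^ ^ . . . . ^ . . . . = 7 differences

7


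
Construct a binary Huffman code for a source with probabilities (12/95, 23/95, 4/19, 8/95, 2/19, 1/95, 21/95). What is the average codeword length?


Huffman construction (repeatedly merge the two least-probable nodes; each merge adds 1 bit to every symbol beneath it): 1/95 + 8/95 = 9/95; 9/95 + 2/19 = 1/5; 12/95 + 1/5 = 31/95; 4/19 + 21/95 = 41/95; 23/95 + 31/95 = 54/95; 41/95 + 54/95 = 1. Resulting codeword lengths (in the order the probabilities were given): (3, 2, 2, 5, 4, 5, 2). L_avg = sum(p_i * l_i) = 12/95*3 + 23/95*2 + 4/19*2 + 8/95*5 + 2/19*4 + 1/95*5 + 21/95*2 = 249/95 = 2.6211

2.6211 bits


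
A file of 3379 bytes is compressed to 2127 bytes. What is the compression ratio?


Ratio = original / compressed = 3379 / 2127 = 1.5886

1.5886


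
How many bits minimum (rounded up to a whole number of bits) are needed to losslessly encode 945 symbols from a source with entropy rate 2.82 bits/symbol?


Minimum bits >= n * H = 945 * 2.82 = 2664.9, rounded up to a whole number of bits = 2665

2665 bits


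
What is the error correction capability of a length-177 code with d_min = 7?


Correction capability = floor((d-1)/2) = floor((7-1)/2) = 3

3 errors


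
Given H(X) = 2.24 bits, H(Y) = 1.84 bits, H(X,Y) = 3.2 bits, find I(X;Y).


I(X;Y) = H(X) + H(Y) - H(X,Y) = 2.24 + 1.84 - 3.2 = 0.88

0.88 bits


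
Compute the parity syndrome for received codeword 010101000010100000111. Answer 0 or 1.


Syndrome = XOR of all bits = 0 XOR 1 XOR 0 XOR 1 XOR 0 XOR 1 XOR 0 XOR 0 XOR 0 XOR 0 XOR 1 XOR 0 XOR 1 XOR 0 XOR 0 XOR 0 XOR 0 XOR 0 XOR 1 XOR 1 XOR 1 = 0

0


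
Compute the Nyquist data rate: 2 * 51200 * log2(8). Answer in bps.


Rate = 2 * B * log2(M) = 2 * 51200 * 3.0 = 307200.0

307200.0 bps


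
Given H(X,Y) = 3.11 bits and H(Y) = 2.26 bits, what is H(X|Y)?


H(X|Y) = H(X,Y) - H(Y) = 3.11 - 2.26 = 0.85

0.85 bits


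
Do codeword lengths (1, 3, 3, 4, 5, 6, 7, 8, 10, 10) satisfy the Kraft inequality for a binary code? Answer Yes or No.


Kraft sum = sum(2^(-l_i)) = 0.873, need <= 1. Result: satisfied (a binary prefix-free code with these lengths exists)

Yes


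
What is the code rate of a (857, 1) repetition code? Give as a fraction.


Rate = k/n = 1/857

1/857


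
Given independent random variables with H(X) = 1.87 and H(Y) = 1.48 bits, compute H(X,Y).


For independent variables, H(X,Y) = H(X) + H(Y) = 1.87 + 1.48 = 3.35

3.35 bits
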